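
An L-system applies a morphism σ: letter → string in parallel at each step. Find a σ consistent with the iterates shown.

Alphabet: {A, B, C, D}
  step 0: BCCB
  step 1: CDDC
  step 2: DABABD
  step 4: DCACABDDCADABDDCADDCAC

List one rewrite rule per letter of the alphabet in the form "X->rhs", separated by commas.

A->DCA, B->C, C->D, D->AB

  step 1 ⇒ step 2: CDDC ⇒ D·AB·AB·D
    C ↦ D
    D ↦ AB
    A ↦ DCA  (constrained at step 2)
  step 0 ⇒ step 1: BCCB ⇒ C·D·D·C
    B ↦ C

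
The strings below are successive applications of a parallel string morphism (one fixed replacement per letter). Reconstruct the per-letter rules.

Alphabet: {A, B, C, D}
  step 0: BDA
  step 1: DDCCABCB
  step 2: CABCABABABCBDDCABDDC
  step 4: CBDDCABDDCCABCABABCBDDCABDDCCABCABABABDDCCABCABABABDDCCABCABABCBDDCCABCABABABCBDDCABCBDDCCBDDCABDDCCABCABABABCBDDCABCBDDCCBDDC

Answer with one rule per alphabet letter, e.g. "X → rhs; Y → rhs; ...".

A->CB, B->DDC, C->AB, D->CAB

  step 1 ⇒ step 2: DDCCABCB ⇒ CAB·CAB·AB·AB·CB·DDC·AB·DDC
    A ↦ CB
    B ↦ DDC
    C ↦ AB
    D ↦ CAB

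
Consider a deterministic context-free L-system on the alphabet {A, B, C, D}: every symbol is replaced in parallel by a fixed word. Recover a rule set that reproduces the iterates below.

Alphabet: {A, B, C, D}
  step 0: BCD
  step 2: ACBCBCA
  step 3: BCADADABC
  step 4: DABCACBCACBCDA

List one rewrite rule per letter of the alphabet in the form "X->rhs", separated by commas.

A->BC, B->D, C->A, D->AC

  step 3 ⇒ step 4: BCADADABC ⇒ D·A·BC·AC·BC·AC·BC·D·A
    A ↦ BC
    B ↦ D
    C ↦ A
    D ↦ AC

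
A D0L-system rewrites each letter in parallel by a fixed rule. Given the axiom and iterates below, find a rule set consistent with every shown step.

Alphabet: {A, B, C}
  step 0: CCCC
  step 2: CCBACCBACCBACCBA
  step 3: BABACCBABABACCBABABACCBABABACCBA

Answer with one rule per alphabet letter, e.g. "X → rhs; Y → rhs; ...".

A->BA, B->CC, C->BA

  step 2 ⇒ step 3: CCBACCBACCBACCBA ⇒ BA·BA·CC·BA·BA·BA·CC·BA·BA·BA·CC·BA·BA·BA·CC·BA
    A ↦ BA
    B ↦ CC
    C ↦ BA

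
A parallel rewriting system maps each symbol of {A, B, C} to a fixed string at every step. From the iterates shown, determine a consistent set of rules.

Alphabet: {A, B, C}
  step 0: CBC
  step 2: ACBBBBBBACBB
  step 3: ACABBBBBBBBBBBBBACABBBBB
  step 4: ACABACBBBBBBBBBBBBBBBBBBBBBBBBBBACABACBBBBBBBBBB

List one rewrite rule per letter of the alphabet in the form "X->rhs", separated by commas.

  step 3 ⇒ step 4: ACABBBBBBBBBBBBBACABBBBB ⇒ AC·AB·AC·BB·BB·BB·BB·BB·BB·BB·BB·BB·BB·BB·BB·BB·AC·AB·AC·BB·BB·BB·BB·BB
    A ↦ AC
    B ↦ BB
    C ↦ AB

A->AC, B->BB, C->AB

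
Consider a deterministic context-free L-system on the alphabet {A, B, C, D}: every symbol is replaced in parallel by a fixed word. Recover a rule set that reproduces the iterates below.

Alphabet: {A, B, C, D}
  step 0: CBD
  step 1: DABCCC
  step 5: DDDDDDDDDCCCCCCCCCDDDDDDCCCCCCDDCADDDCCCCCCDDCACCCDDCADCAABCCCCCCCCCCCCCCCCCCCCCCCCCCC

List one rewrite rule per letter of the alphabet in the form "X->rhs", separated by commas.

A->DCA, B->AB, C->D, D->CCC

  step 0 ⇒ step 1: CBD ⇒ D·AB·CCC
    B ↦ AB
    C ↦ D
    D ↦ CCC
    A ↦ DCA  (constrained at step 1)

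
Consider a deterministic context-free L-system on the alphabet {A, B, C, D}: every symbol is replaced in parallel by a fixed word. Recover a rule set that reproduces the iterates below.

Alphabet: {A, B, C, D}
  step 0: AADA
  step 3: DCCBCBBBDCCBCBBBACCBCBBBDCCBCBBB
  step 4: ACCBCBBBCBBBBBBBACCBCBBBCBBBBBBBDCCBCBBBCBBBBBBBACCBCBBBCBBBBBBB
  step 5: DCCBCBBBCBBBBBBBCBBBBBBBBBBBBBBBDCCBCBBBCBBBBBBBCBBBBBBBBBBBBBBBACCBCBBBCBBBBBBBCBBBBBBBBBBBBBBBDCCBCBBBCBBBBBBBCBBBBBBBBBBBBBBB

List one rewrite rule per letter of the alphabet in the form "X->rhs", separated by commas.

A->DC, B->BB, C->CB, D->AC

  step 4 ⇒ step 5: ACCBCBBBCBBBBBBBACCBCBBBCBBBBBBBDCCBCBBBCBBBBBBBACCBCBBBCBBBBBBB ⇒ DC·CB·CB·BB·CB·BB·BB·BB·CB·BB·BB·BB·BB·BB·BB·BB·DC·CB·CB·BB·CB·BB·BB·BB·CB·BB·BB·BB·BB·BB·BB·BB·AC·CB·CB·BB·CB·BB·BB·BB·CB·BB·BB·BB·BB·BB·BB·BB·DC·CB·CB·BB·CB·BB·BB·BB·CB·BB·BB·BB·BB·BB·BB·BB
    A ↦ DC
    B ↦ BB
    C ↦ CB
    D ↦ AC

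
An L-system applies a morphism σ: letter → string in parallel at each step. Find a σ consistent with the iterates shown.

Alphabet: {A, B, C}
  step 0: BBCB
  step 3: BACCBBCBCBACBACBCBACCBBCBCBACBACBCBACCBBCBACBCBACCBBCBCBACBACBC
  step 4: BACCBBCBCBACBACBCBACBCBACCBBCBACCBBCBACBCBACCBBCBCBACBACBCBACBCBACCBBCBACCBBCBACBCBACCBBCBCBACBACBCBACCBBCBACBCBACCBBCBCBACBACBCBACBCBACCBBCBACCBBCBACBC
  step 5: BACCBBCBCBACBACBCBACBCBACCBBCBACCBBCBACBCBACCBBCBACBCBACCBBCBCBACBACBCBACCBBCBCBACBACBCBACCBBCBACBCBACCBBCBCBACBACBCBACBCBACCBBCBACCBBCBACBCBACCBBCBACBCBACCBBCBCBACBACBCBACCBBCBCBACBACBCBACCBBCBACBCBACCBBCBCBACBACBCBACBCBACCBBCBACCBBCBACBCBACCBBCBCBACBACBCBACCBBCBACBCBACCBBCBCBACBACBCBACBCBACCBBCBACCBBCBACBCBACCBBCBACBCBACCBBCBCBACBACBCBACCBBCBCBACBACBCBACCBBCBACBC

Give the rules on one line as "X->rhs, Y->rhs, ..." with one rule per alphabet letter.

A->CB, B->BAC, C->BC

  step 4 ⇒ step 5: BACCBBCBCBACBACBCBACBCBACCBBCBACCBBCBACBCBACCBBCBCBACBACBCBACBCBACCBBCBACCBBCBACBCBACCBBCBCBACBACBCBACCBBCBACBCBACCBBCBCBACBACBCBACBCBACCBBCBACCBBCBACBC ⇒ BAC·CB·BC·BC·BAC·BAC·BC·BAC·BC·BAC·CB·BC·BAC·CB·BC·BAC·BC·BAC·CB·BC·BAC·BC·BAC·CB·BC·BC·BAC·BAC·BC·BAC·CB·BC·BC·BAC·BAC·BC·BAC·CB·BC·BAC·BC·BAC·CB·BC·BC·BAC·BAC·BC·BAC·BC·BAC·CB·BC·BAC·CB·BC·BAC·BC·BAC·CB·BC·BAC·BC·BAC·CB·BC·BC·BAC·BAC·BC·BAC·CB·BC·BC·BAC·BAC·BC·BAC·CB·BC·BAC·BC·BAC·CB·BC·BC·BAC·BAC·BC·BAC·BC·BAC·CB·BC·BAC·CB·BC·BAC·BC·BAC·CB·BC·BC·BAC·BAC·BC·BAC·CB·BC·BAC·BC·BAC·CB·BC·BC·BAC·BAC·BC·BAC·BC·BAC·CB·BC·BAC·CB·BC·BAC·BC·BAC·CB·BC·BAC·BC·BAC·CB·BC·BC·BAC·BAC·BC·BAC·CB·BC·BC·BAC·BAC·BC·BAC·CB·BC·BAC·BC
    A ↦ CB
    B ↦ BAC
    C ↦ BC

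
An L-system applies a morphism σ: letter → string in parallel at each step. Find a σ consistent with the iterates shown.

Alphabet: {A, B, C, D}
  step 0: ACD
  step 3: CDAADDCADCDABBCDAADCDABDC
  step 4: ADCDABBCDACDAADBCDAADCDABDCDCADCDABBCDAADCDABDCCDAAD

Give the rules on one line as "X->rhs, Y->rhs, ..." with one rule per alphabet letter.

  step 3 ⇒ step 4: CDAADDCADCDABBCDAADCDABDC ⇒ AD·CDA·B·B·CDA·CDA·AD·B·CDA·AD·CDA·B·DC·DC·AD·CDA·B·B·CDA·AD·CDA·B·DC·CDA·AD
    A ↦ B
    B ↦ DC
    C ↦ AD
    D ↦ CDA

A->B, B->DC, C->AD, D->CDA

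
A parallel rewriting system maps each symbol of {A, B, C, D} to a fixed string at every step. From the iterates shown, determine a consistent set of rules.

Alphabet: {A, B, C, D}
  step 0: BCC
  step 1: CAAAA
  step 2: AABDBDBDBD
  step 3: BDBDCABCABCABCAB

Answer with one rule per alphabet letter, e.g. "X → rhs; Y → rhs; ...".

  step 2 ⇒ step 3: AABDBDBDBD ⇒ BD·BD·C·AB·C·AB·C·AB·C·AB
    A ↦ BD
    B ↦ C
    D ↦ AB
  step 0 ⇒ step 1: BCC ⇒ C·AA·AA
    C ↦ AA

A->BD, B->C, C->AA, D->AB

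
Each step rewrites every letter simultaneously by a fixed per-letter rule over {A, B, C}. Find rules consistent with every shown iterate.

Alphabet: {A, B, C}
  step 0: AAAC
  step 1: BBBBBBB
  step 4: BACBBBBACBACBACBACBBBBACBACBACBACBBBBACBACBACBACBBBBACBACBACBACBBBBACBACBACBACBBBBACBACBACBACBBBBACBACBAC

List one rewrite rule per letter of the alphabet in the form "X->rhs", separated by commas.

  step 0 ⇒ step 1: AAAC ⇒ BB·BB·BB·B
    A ↦ BB
    C ↦ B
    B ↦ BAC  (constrained at step 1)

A->BB, B->BAC, C->B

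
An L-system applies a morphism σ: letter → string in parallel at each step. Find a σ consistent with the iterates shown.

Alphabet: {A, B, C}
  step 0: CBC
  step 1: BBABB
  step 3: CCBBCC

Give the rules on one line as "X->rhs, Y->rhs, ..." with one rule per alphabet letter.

  step 0 ⇒ step 1: CBC ⇒ BB·A·BB
    B ↦ A
    C ↦ BB
    A ↦ C  (constrained at step 1)

A->C, B->A, C->BB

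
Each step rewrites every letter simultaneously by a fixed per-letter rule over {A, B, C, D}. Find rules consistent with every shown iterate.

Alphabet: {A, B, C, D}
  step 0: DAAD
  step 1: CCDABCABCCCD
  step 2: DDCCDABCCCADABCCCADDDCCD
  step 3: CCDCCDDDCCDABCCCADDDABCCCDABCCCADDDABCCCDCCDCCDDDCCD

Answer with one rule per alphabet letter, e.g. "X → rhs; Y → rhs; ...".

  step 2 ⇒ step 3: DDCCDABCCCADABCCCADDDCCD ⇒ CCD·CCD·D·D·CCD·ABC·CCA·D·D·D·ABC·CCD·ABC·CCA·D·D·D·ABC·CCD·CCD·CCD·D·D·CCD
    A ↦ ABC
    B ↦ CCA
    C ↦ D
    D ↦ CCD

A->ABC, B->CCA, C->D, D->CCD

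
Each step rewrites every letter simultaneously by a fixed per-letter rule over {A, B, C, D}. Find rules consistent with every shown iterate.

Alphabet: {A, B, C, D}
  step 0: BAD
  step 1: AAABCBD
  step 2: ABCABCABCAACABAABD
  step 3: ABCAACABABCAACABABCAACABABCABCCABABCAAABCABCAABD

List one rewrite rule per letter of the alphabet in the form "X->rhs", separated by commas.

  step 2 ⇒ step 3: ABCABCABCAACABAABD ⇒ ABC·AA·CAB·ABC·AA·CAB·ABC·AA·CAB·ABC·ABC·CAB·ABC·AA·ABC·ABC·AA·BD
    A ↦ ABC
    B ↦ AA
    C ↦ CAB
    D ↦ BD

A->ABC, B->AA, C->CAB, D->BD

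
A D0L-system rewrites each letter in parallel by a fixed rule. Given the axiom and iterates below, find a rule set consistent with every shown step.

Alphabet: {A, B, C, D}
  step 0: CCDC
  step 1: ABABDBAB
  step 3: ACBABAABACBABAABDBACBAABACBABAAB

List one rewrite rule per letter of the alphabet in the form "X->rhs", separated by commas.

  step 0 ⇒ step 1: CCDC ⇒ AB·AB·DB·AB
    C ↦ AB
    D ↦ DB
    A ↦ BA  (constrained at step 1)
    B ↦ AC  (constrained at step 1)

A->BA, B->AC, C->AB, D->DB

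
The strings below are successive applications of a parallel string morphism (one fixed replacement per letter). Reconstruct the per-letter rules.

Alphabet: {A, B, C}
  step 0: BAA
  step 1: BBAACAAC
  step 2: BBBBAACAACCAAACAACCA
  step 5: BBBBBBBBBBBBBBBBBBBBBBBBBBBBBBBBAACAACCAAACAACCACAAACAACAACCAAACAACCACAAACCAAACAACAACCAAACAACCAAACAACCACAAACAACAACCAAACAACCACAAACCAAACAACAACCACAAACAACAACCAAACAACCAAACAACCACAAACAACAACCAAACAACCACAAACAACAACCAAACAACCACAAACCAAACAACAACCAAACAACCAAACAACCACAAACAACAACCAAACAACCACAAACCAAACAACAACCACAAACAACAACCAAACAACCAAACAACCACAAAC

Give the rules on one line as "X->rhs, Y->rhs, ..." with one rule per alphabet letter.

A->AAC, B->BB, C->CA

  step 1 ⇒ step 2: BBAACAAC ⇒ BB·BB·AAC·AAC·CA·AAC·AAC·CA
    A ↦ AAC
    B ↦ BB
    C ↦ CA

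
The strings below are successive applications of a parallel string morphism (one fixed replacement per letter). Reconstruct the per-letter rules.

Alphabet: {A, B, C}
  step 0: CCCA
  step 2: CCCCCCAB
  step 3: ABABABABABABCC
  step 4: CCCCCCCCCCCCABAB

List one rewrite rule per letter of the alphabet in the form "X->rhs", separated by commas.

  step 3 ⇒ step 4: ABABABABABABCC ⇒ C·C·C·C·C·C·C·C·C·C·C·C·AB·AB
    A ↦ C
    B ↦ C
    C ↦ AB

A->C, B->C, C->AB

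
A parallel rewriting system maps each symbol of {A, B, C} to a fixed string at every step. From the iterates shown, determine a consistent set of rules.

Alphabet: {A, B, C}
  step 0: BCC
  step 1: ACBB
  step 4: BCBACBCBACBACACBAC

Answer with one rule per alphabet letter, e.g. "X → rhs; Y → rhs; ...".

A->BC, B->AC, C->B

  step 0 ⇒ step 1: BCC ⇒ AC·B·B
    B ↦ AC
    C ↦ B
    A ↦ BC  (constrained at step 1)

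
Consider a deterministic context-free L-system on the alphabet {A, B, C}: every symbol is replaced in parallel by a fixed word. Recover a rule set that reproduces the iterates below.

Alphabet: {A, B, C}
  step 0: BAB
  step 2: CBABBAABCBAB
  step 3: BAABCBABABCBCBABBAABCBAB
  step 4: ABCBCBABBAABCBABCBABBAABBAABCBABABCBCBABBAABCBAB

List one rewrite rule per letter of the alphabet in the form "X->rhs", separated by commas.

  step 3 ⇒ step 4: BAABCBABABCBCBABBAABCBAB ⇒ AB·CB·CB·AB·BA·AB·CB·AB·CB·AB·BA·AB·BA·AB·CB·AB·AB·CB·CB·AB·BA·AB·CB·AB
    A ↦ CB
    B ↦ AB
    C ↦ BA

A->CB, B->AB, C->BA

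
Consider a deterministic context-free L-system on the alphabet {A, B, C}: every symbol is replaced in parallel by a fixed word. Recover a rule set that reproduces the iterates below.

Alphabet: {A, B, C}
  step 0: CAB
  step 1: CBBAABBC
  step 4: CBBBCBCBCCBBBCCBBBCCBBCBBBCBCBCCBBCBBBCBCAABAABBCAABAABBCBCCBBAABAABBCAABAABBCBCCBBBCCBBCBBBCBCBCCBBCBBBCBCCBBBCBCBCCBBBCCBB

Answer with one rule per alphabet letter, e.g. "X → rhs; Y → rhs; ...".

  step 0 ⇒ step 1: CAB ⇒ CBB·AAB·BC
    A ↦ AAB
    B ↦ BC
    C ↦ CBB

A->AAB, B->BC, C->CBB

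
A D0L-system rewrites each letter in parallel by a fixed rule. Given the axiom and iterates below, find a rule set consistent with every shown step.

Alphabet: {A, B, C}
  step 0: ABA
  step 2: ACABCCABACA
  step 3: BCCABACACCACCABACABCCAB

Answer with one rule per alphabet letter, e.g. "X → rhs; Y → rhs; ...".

  step 2 ⇒ step 3: ACABCCABACA ⇒ B·CCA·B·ACA·CCA·CCA·B·ACA·B·CCA·B
    A ↦ B
    B ↦ ACA
    C ↦ CCA

A->B, B->ACA, C->CCA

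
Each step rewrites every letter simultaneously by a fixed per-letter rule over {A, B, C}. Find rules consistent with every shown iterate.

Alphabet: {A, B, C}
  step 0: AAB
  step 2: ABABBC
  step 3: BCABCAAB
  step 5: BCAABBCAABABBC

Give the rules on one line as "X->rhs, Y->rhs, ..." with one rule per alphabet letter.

A->BC, B->A, C->B

  step 2 ⇒ step 3: ABABBC ⇒ BC·A·BC·A·A·B
    A ↦ BC
    B ↦ A
    C ↦ B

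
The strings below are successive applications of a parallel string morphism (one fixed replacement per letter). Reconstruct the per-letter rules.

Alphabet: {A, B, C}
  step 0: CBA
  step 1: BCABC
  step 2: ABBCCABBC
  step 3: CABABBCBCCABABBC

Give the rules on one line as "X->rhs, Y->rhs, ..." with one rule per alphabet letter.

A->C, B->AB, C->BC

  step 2 ⇒ step 3: ABBCCABBC ⇒ C·AB·AB·BC·BC·C·AB·AB·BC
    A ↦ C
    B ↦ AB
    C ↦ BC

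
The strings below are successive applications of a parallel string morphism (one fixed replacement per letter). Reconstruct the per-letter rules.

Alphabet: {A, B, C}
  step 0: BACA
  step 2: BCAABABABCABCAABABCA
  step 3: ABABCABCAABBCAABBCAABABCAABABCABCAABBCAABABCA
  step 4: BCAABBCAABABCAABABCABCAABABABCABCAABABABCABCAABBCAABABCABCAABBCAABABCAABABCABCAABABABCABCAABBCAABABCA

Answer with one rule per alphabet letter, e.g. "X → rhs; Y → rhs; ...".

A->BCA, B->AB, C->A

  step 3 ⇒ step 4: ABABCABCAABBCAABBCAABABCAABABCABCAABBCAABABCA ⇒ BCA·AB·BCA·AB·A·BCA·AB·A·BCA·BCA·AB·AB·A·BCA·BCA·AB·AB·A·BCA·BCA·AB·BCA·AB·A·BCA·BCA·AB·BCA·AB·A·BCA·AB·A·BCA·BCA·AB·AB·A·BCA·BCA·AB·BCA·AB·A·BCA
    A ↦ BCA
    B ↦ AB
    C ↦ A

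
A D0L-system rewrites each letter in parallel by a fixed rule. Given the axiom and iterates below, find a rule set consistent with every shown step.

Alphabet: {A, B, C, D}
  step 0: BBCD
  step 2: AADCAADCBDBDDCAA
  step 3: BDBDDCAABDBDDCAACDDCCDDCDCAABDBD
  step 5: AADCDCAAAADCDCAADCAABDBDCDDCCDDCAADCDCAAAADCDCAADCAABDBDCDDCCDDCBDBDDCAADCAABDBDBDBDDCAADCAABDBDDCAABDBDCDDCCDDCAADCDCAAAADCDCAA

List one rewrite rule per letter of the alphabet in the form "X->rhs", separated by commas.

A->BD, B->CD, C->AA, D->DC

  step 2 ⇒ step 3: AADCAADCBDBDDCAA ⇒ BD·BD·DC·AA·BD·BD·DC·AA·CD·DC·CD·DC·DC·AA·BD·BD
    A ↦ BD
    B ↦ CD
    C ↦ AA
    D ↦ DC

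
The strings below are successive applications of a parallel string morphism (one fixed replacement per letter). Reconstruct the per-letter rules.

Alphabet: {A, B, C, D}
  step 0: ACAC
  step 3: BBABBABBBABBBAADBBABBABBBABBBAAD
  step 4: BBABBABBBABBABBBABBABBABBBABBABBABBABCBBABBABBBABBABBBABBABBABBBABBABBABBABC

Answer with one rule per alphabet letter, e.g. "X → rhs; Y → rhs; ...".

  step 3 ⇒ step 4: BBABBABBBABBBAADBBABBABBBABBBAAD ⇒ BBA·BBA·B·BBA·BBA·B·BBA·BBA·BBA·B·BBA·BBA·BBA·B·B·ABC·BBA·BBA·B·BBA·BBA·B·BBA·BBA·BBA·B·BBA·BBA·BBA·B·B·ABC
    A ↦ B
    B ↦ BBA
    D ↦ ABC
    C ↦ AD  (constrained at step 0)

A->B, B->BBA, C->AD, D->ABC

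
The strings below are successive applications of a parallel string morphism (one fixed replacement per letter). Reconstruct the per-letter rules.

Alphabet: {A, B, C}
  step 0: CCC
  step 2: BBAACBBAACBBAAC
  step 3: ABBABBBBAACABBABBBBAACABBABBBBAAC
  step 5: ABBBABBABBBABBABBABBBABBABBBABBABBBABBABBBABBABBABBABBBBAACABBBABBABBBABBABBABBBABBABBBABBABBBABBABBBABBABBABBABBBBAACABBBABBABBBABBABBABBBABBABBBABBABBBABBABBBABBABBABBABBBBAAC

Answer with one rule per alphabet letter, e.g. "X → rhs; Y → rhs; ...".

A->B, B->ABB, C->AAC

  step 2 ⇒ step 3: BBAACBBAACBBAAC ⇒ ABB·ABB·B·B·AAC·ABB·ABB·B·B·AAC·ABB·ABB·B·B·AAC
    A ↦ B
    B ↦ ABB
    C ↦ AAC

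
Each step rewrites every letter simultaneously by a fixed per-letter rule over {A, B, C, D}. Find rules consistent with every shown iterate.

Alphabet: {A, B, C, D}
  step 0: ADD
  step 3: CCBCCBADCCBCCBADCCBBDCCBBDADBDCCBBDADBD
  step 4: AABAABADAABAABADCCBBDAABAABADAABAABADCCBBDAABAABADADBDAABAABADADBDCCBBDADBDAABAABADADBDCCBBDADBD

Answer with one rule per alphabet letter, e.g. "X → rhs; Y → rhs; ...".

A->CCB, B->AD, C->AAB, D->BD

  step 3 ⇒ step 4: CCBCCBADCCBCCBADCCBBDCCBBDADBDCCBBDADBD ⇒ AAB·AAB·AD·AAB·AAB·AD·CCB·BD·AAB·AAB·AD·AAB·AAB·AD·CCB·BD·AAB·AAB·AD·AD·BD·AAB·AAB·AD·AD·BD·CCB·BD·AD·BD·AAB·AAB·AD·AD·BD·CCB·BD·AD·BD
    A ↦ CCB
    B ↦ AD
    C ↦ AAB
    D ↦ BD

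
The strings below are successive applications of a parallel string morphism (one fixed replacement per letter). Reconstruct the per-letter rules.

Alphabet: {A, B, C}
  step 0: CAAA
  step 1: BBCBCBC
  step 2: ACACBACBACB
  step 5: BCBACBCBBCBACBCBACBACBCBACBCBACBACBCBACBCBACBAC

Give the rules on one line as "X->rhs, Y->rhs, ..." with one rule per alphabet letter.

A->BC, B->AC, C->B

  step 1 ⇒ step 2: BBCBCBC ⇒ AC·AC·B·AC·B·AC·B
    B ↦ AC
    C ↦ B
  step 0 ⇒ step 1: CAAA ⇒ B·BC·BC·BC
    A ↦ BC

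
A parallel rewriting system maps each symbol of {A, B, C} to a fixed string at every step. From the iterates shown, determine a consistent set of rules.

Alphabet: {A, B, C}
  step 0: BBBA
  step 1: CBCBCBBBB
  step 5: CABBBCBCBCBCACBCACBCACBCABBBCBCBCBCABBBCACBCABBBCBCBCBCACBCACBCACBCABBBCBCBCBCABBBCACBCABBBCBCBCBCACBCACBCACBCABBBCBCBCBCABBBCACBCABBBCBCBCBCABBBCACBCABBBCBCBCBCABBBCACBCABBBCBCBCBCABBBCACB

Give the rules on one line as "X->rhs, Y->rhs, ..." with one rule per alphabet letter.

A->BBB, B->CB, C->CA

  step 0 ⇒ step 1: BBBA ⇒ CB·CB·CB·BBB
    A ↦ BBB
    B ↦ CB
    C ↦ CA  (constrained at step 1)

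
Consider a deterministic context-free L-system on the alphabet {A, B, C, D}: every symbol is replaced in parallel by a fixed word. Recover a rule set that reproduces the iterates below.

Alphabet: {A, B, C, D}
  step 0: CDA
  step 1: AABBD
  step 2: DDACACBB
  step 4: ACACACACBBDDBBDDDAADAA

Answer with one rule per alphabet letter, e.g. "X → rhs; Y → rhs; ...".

  step 1 ⇒ step 2: AABBD ⇒ D·D·AC·AC·BB
    A ↦ D
    B ↦ AC
    D ↦ BB
  step 0 ⇒ step 1: CDA ⇒ AA·BB·D
    C ↦ AA

A->D, B->AC, C->AA, D->BB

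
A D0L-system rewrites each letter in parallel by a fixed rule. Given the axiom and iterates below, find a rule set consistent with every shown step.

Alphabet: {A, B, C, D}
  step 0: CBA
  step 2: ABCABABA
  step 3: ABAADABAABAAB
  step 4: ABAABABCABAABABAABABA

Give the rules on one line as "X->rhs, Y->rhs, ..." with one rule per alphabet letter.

  step 3 ⇒ step 4: ABAADABAABAAB ⇒ AB·A·AB·AB·C·AB·A·AB·AB·A·AB·AB·A
    A ↦ AB
    B ↦ A
    D ↦ C
  step 2 ⇒ step 3: ABCABABA ⇒ AB·A·AD·AB·A·AB·A·AB
    C ↦ AD

A->AB, B->A, C->AD, D->C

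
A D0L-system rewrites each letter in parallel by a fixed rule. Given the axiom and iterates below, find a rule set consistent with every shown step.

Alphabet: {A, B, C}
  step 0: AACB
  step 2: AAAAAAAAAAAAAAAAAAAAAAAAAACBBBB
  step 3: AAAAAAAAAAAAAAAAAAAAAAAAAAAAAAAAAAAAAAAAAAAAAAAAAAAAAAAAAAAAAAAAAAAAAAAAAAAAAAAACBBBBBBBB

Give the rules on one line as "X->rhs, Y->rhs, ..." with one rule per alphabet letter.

A->AAA, B->BB, C->AAC

  step 2 ⇒ step 3: AAAAAAAAAAAAAAAAAAAAAAAAAACBBBB ⇒ AAA·AAA·AAA·AAA·AAA·AAA·AAA·AAA·AAA·AAA·AAA·AAA·AAA·AAA·AAA·AAA·AAA·AAA·AAA·AAA·AAA·AAA·AAA·AAA·AAA·AAA·AAC·BB·BB·BB·BB
    A ↦ AAA
    B ↦ BB
    C ↦ AAC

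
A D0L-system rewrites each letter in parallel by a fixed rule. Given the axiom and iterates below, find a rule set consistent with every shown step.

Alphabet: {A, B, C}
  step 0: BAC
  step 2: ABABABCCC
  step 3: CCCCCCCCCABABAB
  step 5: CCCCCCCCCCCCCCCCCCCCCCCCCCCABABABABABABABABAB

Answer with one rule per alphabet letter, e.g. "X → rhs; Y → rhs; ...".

  step 2 ⇒ step 3: ABABABCCC ⇒ CC·C·CC·C·CC·C·AB·AB·AB
    A ↦ CC
    B ↦ C
    C ↦ AB

A->CC, B->C, C->AB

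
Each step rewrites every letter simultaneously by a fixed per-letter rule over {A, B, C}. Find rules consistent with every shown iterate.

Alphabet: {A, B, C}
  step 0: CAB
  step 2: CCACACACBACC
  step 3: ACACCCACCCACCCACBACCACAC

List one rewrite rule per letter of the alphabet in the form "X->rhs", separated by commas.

  step 2 ⇒ step 3: CCACACACBACC ⇒ AC·AC·CC·AC·CC·AC·CC·AC·BA·CC·AC·AC
    A ↦ CC
    B ↦ BA
    C ↦ AC

A->CC, B->BA, C->AC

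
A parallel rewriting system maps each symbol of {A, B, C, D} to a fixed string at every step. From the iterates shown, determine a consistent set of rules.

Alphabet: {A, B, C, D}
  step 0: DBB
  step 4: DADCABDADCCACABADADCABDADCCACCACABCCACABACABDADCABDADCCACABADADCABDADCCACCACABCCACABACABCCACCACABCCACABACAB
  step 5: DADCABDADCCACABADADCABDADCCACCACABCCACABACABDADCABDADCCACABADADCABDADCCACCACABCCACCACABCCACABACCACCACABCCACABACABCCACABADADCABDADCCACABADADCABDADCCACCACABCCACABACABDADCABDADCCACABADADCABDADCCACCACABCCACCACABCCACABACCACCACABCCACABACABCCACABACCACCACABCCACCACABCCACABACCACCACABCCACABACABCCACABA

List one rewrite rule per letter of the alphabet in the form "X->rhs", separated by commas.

A->CAB, B->A, C->CCA, D->DAD

  step 4 ⇒ step 5: DADCABDADCCACABADADCABDADCCACCACABCCACABACABDADCABDADCCACABADADCABDADCCACCACABCCACABACABCCACCACABCCACABACAB ⇒ DAD·CAB·DAD·CCA·CAB·A·DAD·CAB·DAD·CCA·CCA·CAB·CCA·CAB·A·CAB·DAD·CAB·DAD·CCA·CAB·A·DAD·CAB·DAD·CCA·CCA·CAB·CCA·CCA·CAB·CCA·CAB·A·CCA·CCA·CAB·CCA·CAB·A·CAB·CCA·CAB·A·DAD·CAB·DAD·CCA·CAB·A·DAD·CAB·DAD·CCA·CCA·CAB·CCA·CAB·A·CAB·DAD·CAB·DAD·CCA·CAB·A·DAD·CAB·DAD·CCA·CCA·CAB·CCA·CCA·CAB·CCA·CAB·A·CCA·CCA·CAB·CCA·CAB·A·CAB·CCA·CAB·A·CCA·CCA·CAB·CCA·CCA·CAB·CCA·CAB·A·CCA·CCA·CAB·CCA·CAB·A·CAB·CCA·CAB·A
    A ↦ CAB
    B ↦ A
    C ↦ CCA
    D ↦ DAD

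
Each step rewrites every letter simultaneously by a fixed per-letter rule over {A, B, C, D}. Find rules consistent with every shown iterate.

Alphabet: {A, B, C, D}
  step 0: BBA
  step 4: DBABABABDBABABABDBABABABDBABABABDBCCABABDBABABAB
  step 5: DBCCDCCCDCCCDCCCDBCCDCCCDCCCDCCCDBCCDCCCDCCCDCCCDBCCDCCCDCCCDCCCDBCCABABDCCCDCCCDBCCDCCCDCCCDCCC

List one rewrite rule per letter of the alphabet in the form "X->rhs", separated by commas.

  step 4 ⇒ step 5: DBABABABDBABABABDBABABABDBABABABDBCCABABDBABABAB ⇒ DB·CC·DC·CC·DC·CC·DC·CC·DB·CC·DC·CC·DC·CC·DC·CC·DB·CC·DC·CC·DC·CC·DC·CC·DB·CC·DC·CC·DC·CC·DC·CC·DB·CC·AB·AB·DC·CC·DC·CC·DB·CC·DC·CC·DC·CC·DC·CC
    A ↦ DC
    B ↦ CC
    C ↦ AB
    D ↦ DB

A->DC, B->CC, C->AB, D->DB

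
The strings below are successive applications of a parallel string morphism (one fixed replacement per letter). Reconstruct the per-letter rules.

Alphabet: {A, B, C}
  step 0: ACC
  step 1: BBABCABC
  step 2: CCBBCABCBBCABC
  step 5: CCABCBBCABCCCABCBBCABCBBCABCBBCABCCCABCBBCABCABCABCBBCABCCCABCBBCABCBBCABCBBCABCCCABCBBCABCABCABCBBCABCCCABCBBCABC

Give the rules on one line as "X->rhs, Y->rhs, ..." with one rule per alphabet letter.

A->BB, B->C, C->ABC

  step 1 ⇒ step 2: BBABCABC ⇒ C·C·BB·C·ABC·BB·C·ABC
    A ↦ BB
    B ↦ C
    C ↦ ABC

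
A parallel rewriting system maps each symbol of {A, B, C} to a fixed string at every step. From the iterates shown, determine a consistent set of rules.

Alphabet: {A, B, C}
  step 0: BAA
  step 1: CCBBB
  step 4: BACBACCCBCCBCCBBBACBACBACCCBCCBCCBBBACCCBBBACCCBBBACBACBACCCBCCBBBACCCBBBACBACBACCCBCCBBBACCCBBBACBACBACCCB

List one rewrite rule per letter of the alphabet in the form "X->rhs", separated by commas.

  step 0 ⇒ step 1: BAA ⇒ CCB·B·B
    A ↦ B
    B ↦ CCB
    C ↦ BAC  (constrained at step 1)

A->B, B->CCB, C->BAC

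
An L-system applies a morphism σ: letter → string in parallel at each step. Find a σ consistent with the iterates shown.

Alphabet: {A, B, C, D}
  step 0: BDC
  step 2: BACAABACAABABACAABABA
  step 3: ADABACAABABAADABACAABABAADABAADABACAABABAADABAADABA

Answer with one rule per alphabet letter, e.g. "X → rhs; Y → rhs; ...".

  step 2 ⇒ step 3: BACAABACAABABACAABABA ⇒ ADA·BA·CAA·BA·BA·ADA·BA·CAA·BA·BA·ADA·BA·ADA·BA·CAA·BA·BA·ADA·BA·ADA·BA
    A ↦ BA
    B ↦ ADA
    C ↦ CAA
    D ↦ CAA  (constrained at step 0)

A->BA, B->ADA, C->CAA, D->CAA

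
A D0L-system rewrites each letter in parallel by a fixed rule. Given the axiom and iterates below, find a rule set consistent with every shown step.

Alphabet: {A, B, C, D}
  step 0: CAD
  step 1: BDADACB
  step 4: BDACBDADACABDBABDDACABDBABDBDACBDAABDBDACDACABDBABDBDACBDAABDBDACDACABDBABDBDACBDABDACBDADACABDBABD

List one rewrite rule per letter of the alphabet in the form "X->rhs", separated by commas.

  step 0 ⇒ step 1: CAD ⇒ BDA·DAC·B
    A ↦ DAC
    C ↦ BDA
    D ↦ B
    B ↦ ABD  (constrained at step 1)

A->DAC, B->ABD, C->BDA, D->B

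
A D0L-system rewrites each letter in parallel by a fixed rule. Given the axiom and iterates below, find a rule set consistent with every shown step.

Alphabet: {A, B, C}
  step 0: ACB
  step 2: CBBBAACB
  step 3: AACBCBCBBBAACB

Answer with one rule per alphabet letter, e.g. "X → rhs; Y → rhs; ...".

  step 2 ⇒ step 3: CBBBAACB ⇒ AA·CB·CB·CB·B·B·AA·CB
    A ↦ B
    B ↦ CB
    C ↦ AA

A->B, B->CB, C->AA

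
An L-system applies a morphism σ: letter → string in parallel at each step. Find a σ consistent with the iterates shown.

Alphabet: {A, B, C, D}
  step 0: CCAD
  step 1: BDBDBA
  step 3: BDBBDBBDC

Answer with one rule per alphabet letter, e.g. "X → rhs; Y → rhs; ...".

  step 0 ⇒ step 1: CCAD ⇒ BD·BD·B·A
    A ↦ B
    C ↦ BD
    D ↦ A
    B ↦ C  (constrained at step 1)

A->B, B->C, C->BD, D->A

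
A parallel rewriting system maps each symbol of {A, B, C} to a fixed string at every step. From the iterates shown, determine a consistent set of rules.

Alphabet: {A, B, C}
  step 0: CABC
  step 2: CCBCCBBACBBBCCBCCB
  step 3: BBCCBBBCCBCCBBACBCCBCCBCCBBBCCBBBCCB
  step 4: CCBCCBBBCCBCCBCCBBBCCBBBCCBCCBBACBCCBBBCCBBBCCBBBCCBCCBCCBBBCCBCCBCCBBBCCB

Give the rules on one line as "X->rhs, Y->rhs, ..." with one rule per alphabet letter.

A->BAC, B->CCB, C->B

  step 3 ⇒ step 4: BBCCBBBCCBCCBBACBCCBCCBCCBBBCCBBBCCB ⇒ CCB·CCB·B·B·CCB·CCB·CCB·B·B·CCB·B·B·CCB·CCB·BAC·B·CCB·B·B·CCB·B·B·CCB·B·B·CCB·CCB·CCB·B·B·CCB·CCB·CCB·B·B·CCB
    A ↦ BAC
    B ↦ CCB
    C ↦ B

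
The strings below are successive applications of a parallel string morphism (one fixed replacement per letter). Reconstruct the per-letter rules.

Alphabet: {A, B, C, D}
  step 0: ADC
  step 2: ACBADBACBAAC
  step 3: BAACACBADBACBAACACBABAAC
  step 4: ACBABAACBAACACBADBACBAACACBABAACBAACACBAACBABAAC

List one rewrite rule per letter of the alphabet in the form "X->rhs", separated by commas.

A->BA, B->AC, C->AC, D->DB

  step 3 ⇒ step 4: BAACACBADBACBAACACBABAAC ⇒ AC·BA·BA·AC·BA·AC·AC·BA·DB·AC·BA·AC·AC·BA·BA·AC·BA·AC·AC·BA·AC·BA·BA·AC
    A ↦ BA
    B ↦ AC
    C ↦ AC
    D ↦ DB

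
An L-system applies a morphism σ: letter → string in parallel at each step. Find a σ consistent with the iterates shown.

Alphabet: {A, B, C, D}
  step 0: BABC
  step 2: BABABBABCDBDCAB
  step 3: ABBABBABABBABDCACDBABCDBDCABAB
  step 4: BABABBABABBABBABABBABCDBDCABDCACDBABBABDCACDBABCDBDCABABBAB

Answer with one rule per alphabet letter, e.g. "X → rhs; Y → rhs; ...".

A->B, B->AB, C->DCA, D->CDB

  step 3 ⇒ step 4: ABBABBABABBABDCACDBABCDBDCABAB ⇒ B·AB·AB·B·AB·AB·B·AB·B·AB·AB·B·AB·CDB·DCA·B·DCA·CDB·AB·B·AB·DCA·CDB·AB·CDB·DCA·B·AB·B·AB
    A ↦ B
    B ↦ AB
    C ↦ DCA
    D ↦ CDB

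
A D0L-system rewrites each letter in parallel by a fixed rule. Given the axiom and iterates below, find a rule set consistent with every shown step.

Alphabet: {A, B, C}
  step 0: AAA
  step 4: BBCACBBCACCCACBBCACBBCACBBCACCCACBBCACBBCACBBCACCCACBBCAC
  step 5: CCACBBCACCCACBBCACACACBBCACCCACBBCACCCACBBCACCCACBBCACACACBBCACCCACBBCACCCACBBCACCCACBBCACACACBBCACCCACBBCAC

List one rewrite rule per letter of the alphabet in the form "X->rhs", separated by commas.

  step 4 ⇒ step 5: BBCACBBCACCCACBBCACBBCACBBCACCCACBBCACBBCACBBCACCCACBBCAC ⇒ C·C·AC·BBC·AC·C·C·AC·BBC·AC·AC·AC·BBC·AC·C·C·AC·BBC·AC·C·C·AC·BBC·AC·C·C·AC·BBC·AC·AC·AC·BBC·AC·C·C·AC·BBC·AC·C·C·AC·BBC·AC·C·C·AC·BBC·AC·AC·AC·BBC·AC·C·C·AC·BBC·AC
    A ↦ BBC
    B ↦ C
    C ↦ AC

A->BBC, B->C, C->AC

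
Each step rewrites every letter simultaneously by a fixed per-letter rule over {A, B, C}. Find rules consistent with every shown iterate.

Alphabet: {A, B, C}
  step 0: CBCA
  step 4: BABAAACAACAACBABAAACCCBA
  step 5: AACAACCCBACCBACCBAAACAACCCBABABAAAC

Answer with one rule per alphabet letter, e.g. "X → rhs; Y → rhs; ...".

  step 4 ⇒ step 5: BABAAACAACAACBABAAACCCBA ⇒ AA·C·AA·C·C·C·BA·C·C·BA·C·C·BA·AA·C·AA·C·C·C·BA·BA·BA·AA·C
    A ↦ C
    B ↦ AA
    C ↦ BA

A->C, B->AA, C->BA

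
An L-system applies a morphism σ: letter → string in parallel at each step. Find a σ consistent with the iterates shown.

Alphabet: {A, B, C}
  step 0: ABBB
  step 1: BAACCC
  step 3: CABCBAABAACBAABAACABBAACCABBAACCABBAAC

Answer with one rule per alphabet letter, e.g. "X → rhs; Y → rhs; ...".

  step 0 ⇒ step 1: ABBB ⇒ BAA·C·C·C
    A ↦ BAA
    B ↦ C
    C ↦ CAB  (constrained at step 1)

A->BAA, B->C, C->CAB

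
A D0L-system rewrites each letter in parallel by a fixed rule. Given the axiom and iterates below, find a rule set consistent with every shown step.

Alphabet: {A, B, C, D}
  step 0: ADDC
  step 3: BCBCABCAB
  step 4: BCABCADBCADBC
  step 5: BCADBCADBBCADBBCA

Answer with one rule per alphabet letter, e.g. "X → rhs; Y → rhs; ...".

A->D, B->BC, C->A, D->B

  step 4 ⇒ step 5: BCABCADBCADBC ⇒ BC·A·D·BC·A·D·B·BC·A·D·B·BC·A
    A ↦ D
    B ↦ BC
    C ↦ A
    D ↦ B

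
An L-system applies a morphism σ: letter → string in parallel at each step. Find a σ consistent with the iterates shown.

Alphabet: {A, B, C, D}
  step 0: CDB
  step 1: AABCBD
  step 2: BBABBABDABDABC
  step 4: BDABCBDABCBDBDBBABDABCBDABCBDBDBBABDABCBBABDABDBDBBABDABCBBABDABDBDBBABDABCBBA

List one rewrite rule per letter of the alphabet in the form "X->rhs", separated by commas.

  step 1 ⇒ step 2: AABCBD ⇒ BBA·BBA·BD·A·BD·ABC
    A ↦ BBA
    B ↦ BD
    C ↦ A
    D ↦ ABC

A->BBA, B->BD, C->A, D->ABC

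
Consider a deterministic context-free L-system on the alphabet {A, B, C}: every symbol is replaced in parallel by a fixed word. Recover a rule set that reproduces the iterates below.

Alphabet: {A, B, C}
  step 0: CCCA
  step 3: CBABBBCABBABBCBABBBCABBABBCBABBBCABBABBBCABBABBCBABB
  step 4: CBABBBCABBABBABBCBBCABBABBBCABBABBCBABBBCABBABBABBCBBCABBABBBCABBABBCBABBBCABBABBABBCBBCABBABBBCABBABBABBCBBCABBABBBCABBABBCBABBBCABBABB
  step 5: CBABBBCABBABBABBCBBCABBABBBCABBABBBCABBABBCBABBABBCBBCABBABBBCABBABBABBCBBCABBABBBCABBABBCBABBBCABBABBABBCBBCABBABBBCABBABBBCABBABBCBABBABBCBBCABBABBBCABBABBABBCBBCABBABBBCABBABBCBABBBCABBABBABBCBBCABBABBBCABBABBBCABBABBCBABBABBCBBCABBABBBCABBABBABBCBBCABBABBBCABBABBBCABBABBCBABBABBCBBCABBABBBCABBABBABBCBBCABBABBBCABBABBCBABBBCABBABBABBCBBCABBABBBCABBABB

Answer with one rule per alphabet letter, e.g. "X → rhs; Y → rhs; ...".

  step 4 ⇒ step 5: CBABBBCABBABBABBCBBCABBABBBCABBABBCBABBBCABBABBABBCBBCABBABBBCABBABBCBABBBCABBABBABBCBBCABBABBBCABBABBABBCBBCABBABBBCABBABBCBABBBCABBABB ⇒ CB·ABB·BC·ABB·ABB·ABB·CB·BC·ABB·ABB·BC·ABB·ABB·BC·ABB·ABB·CB·ABB·ABB·CB·BC·ABB·ABB·BC·ABB·ABB·ABB·CB·BC·ABB·ABB·BC·ABB·ABB·CB·ABB·BC·ABB·ABB·ABB·CB·BC·ABB·ABB·BC·ABB·ABB·BC·ABB·ABB·CB·ABB·ABB·CB·BC·ABB·ABB·BC·ABB·ABB·ABB·CB·BC·ABB·ABB·BC·ABB·ABB·CB·ABB·BC·ABB·ABB·ABB·CB·BC·ABB·ABB·BC·ABB·ABB·BC·ABB·ABB·CB·ABB·ABB·CB·BC·ABB·ABB·BC·ABB·ABB·ABB·CB·BC·ABB·ABB·BC·ABB·ABB·BC·ABB·ABB·CB·ABB·ABB·CB·BC·ABB·ABB·BC·ABB·ABB·ABB·CB·BC·ABB·ABB·BC·ABB·ABB·CB·ABB·BC·ABB·ABB·ABB·CB·BC·ABB·ABB·BC·ABB·ABB
    A ↦ BC
    B ↦ ABB
    C ↦ CB

A->BC, B->ABB, C->CB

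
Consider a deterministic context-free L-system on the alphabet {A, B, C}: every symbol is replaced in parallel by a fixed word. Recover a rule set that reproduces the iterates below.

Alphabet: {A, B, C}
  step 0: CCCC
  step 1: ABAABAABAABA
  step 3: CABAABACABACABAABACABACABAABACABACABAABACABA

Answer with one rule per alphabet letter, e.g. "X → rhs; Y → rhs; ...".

  step 0 ⇒ step 1: CCCC ⇒ ABA·ABA·ABA·ABA
    C ↦ ABA
    A ↦ BC  (constrained at step 1)
    B ↦ C  (constrained at step 1)

A->BC, B->C, C->ABA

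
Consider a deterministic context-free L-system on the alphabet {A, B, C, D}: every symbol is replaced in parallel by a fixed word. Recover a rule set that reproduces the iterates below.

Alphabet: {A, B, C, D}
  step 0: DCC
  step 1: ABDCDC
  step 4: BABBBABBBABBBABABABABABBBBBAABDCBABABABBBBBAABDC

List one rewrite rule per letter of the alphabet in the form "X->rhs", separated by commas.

  step 0 ⇒ step 1: DCC ⇒ AB·DC·DC
    C ↦ DC
    D ↦ AB
    A ↦ BB  (constrained at step 1)
    B ↦ BA  (constrained at step 1)

A->BB, B->BA, C->DC, D->AB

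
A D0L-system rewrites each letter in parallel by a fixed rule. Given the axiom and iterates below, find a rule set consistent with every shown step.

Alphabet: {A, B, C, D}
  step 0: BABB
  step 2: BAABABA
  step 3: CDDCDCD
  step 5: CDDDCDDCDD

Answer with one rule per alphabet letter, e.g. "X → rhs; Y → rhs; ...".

A->D, B->C, C->BA, D->A

  step 2 ⇒ step 3: BAABABA ⇒ C·D·D·C·D·C·D
    A ↦ D
    B ↦ C
    C ↦ BA  (constrained at step 3)
    D ↦ A  (constrained at step 3)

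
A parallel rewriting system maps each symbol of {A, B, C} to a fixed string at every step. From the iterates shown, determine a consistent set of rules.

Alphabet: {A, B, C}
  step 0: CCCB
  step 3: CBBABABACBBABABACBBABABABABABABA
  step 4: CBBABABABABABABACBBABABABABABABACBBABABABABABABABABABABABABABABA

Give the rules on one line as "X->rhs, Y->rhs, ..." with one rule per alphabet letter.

  step 3 ⇒ step 4: CBBABABACBBABABACBBABABABABABABA ⇒ CB·BA·BA·BA·BA·BA·BA·BA·CB·BA·BA·BA·BA·BA·BA·BA·CB·BA·BA·BA·BA·BA·BA·BA·BA·BA·BA·BA·BA·BA·BA·BA
    A ↦ BA
    B ↦ BA
    C ↦ CB

A->BA, B->BA, C->CB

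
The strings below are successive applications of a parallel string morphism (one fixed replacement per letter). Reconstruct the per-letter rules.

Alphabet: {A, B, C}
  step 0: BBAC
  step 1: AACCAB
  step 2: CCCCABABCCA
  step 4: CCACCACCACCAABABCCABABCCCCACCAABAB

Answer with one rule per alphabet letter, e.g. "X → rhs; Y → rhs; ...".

  step 1 ⇒ step 2: AACCAB ⇒ CC·CC·AB·AB·CC·A
    A ↦ CC
    B ↦ A
    C ↦ AB

A->CC, B->A, C->AB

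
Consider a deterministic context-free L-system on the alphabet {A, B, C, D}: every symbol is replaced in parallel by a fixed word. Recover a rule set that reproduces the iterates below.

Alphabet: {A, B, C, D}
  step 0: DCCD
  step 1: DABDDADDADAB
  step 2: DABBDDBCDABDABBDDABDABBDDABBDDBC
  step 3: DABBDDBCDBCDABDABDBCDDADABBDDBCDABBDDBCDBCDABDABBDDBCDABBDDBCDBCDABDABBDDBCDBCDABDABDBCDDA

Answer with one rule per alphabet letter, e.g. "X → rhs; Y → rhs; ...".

  step 2 ⇒ step 3: DABBDDBCDABDABBDDABDABBDDABBDDBC ⇒ DAB·BD·DBC·DBC·DAB·DAB·DBC·DDA·DAB·BD·DBC·DAB·BD·DBC·DBC·DAB·DAB·BD·DBC·DAB·BD·DBC·DBC·DAB·DAB·BD·DBC·DBC·DAB·DAB·DBC·DDA
    A ↦ BD
    B ↦ DBC
    C ↦ DDA
    D ↦ DAB

A->BD, B->DBC, C->DDA, D->DAB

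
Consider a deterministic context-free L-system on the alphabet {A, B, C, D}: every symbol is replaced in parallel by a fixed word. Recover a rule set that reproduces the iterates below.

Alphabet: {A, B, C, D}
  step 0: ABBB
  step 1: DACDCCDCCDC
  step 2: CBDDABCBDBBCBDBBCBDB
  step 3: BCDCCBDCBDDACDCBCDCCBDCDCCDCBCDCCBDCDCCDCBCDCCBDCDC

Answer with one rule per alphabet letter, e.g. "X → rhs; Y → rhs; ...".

A->DA, B->CDC, C->B, D->CBD

  step 2 ⇒ step 3: CBDDABCBDBBCBDBBCBDB ⇒ B·CDC·CBD·CBD·DA·CDC·B·CDC·CBD·CDC·CDC·B·CDC·CBD·CDC·CDC·B·CDC·CBD·CDC
    A ↦ DA
    B ↦ CDC
    C ↦ B
    D ↦ CBD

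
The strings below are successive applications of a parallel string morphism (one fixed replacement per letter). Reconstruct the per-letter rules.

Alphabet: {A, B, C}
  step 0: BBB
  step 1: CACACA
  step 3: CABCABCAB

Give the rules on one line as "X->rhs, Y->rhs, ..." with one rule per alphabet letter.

  step 0 ⇒ step 1: BBB ⇒ CA·CA·CA
    B ↦ CA
    A ↦ C  (constrained at step 1)
    C ↦ B  (constrained at step 1)

A->C, B->CA, C->B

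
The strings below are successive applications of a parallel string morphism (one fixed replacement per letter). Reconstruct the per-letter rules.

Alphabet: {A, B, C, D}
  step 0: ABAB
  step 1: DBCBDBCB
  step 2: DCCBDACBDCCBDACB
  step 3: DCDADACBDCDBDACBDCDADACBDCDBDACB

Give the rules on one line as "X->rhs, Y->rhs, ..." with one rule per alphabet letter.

A->DB, B->CB, C->DA, D->DC

  step 2 ⇒ step 3: DCCBDACBDCCBDACB ⇒ DC·DA·DA·CB·DC·DB·DA·CB·DC·DA·DA·CB·DC·DB·DA·CB
    A ↦ DB
    B ↦ CB
    C ↦ DA
    D ↦ DC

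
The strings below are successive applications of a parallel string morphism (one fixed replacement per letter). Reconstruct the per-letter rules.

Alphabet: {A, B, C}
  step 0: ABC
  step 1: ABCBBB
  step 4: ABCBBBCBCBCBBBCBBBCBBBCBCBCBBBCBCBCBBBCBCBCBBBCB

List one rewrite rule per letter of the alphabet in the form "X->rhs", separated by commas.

A->AB, B->CB, C->BB

  step 0 ⇒ step 1: ABC ⇒ AB·CB·BB
    A ↦ AB
    B ↦ CB
    C ↦ BB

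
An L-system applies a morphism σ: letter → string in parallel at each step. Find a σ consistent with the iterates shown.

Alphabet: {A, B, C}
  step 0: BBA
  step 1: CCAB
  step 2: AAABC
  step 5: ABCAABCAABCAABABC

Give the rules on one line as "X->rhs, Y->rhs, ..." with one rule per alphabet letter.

A->AB, B->C, C->A

  step 1 ⇒ step 2: CCAB ⇒ A·A·AB·C
    A ↦ AB
    B ↦ C
    C ↦ A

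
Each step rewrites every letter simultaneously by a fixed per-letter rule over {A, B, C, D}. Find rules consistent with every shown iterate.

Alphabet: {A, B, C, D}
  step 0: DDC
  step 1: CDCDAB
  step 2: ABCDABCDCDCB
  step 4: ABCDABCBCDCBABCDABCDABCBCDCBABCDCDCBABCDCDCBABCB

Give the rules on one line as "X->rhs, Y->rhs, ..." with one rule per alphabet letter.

A->CD, B->CB, C->AB, D->CD

  step 1 ⇒ step 2: CDCDAB ⇒ AB·CD·AB·CD·CD·CB
    A ↦ CD
    B ↦ CB
    C ↦ AB
    D ↦ CD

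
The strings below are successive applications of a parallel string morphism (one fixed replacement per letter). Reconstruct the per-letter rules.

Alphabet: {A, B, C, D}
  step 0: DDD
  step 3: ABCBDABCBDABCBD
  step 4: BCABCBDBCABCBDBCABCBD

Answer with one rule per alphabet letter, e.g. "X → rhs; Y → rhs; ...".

  step 3 ⇒ step 4: ABCBDABCBDABCBD ⇒ B·C·AB·C·BD·B·C·AB·C·BD·B·C·AB·C·BD
    A ↦ B
    B ↦ C
    C ↦ AB
    D ↦ BD

A->B, B->C, C->AB, D->BD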